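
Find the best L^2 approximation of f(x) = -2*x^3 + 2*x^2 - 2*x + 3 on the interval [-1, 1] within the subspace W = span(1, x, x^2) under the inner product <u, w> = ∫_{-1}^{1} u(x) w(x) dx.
g(x) = 2*x^2 - 16*x/5 + 3

The best approximation g ∈ W is the orthogonal projection of f onto W. Writing g = a_0 + a_1 x + a_2 x^2, the coefficients solve the normal equations G · a = b where
  G_{ij} = <φ_i, φ_j> and b_i = <f, φ_i>, with φ_0 = 1, φ_1 = x, φ_2 = x^2.
G =
  [2, 0, 2/3]
  [0, 2/3, 0]
  [2/3, 0, 2/5],
b = (22/3, -32/15, 14/5).
Solving gives a_0 = 3, a_1 = -16/5, a_2 = 2, so
  g(x) = 2*x^2 - 16*x/5 + 3.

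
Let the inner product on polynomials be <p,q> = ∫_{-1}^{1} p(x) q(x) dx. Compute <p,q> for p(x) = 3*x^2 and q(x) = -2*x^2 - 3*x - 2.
<p,q> = -32/5

Expand the product: p(x)·q(x) = -6*x^4 - 9*x^3 - 6*x^2.
∫_{-1}^{1} of each monomial x^k gives [2/(k+1) if k even, 0 if k odd]. Integrating term-by-term (or equivalently evaluating the antiderivative F(x) = -6*x^5/5 - 9*x^4/4 - 2*x^3 at the endpoints):
  F(1) − F(−1) = -109/20 − (19/20) = -32/5.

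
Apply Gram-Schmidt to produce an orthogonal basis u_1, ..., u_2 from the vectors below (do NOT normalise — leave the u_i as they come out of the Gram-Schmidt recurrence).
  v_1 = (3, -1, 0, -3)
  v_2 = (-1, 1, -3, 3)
Orthogonal basis:
  u_1 = (3, -1, 0, -3)
  u_2 = (20/19, 6/19, -3, 18/19)

Apply the Gram-Schmidt recurrence
  u_1 = v_1
  u_i = v_i − Σ_{j<i} ((v_i · u_j) / (u_j · u_j)) · u_j.

Step by step this gives:
  u_1 = (3, -1, 0, -3)
  u_2 = (20/19, 6/19, -3, 18/19)

Orthogonality check:
  u_2 · u_1 = 0 (should be 0)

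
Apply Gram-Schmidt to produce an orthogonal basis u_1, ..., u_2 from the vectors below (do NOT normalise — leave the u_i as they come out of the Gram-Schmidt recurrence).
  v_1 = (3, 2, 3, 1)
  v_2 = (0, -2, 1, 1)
Orthogonal basis:
  u_1 = (3, 2, 3, 1)
  u_2 = (0, -2, 1, 1)

Apply the Gram-Schmidt recurrence
  u_1 = v_1
  u_i = v_i − Σ_{j<i} ((v_i · u_j) / (u_j · u_j)) · u_j.

Step by step this gives:
  u_1 = (3, 2, 3, 1)
  u_2 = (0, -2, 1, 1)

Orthogonality check:
  u_2 · u_1 = 0 (should be 0)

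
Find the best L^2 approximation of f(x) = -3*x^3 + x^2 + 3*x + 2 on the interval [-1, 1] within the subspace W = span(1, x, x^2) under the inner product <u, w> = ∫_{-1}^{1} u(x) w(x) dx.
g(x) = x^2 + 6*x/5 + 2

The best approximation g ∈ W is the orthogonal projection of f onto W. Writing g = a_0 + a_1 x + a_2 x^2, the coefficients solve the normal equations G · a = b where
  G_{ij} = <φ_i, φ_j> and b_i = <f, φ_i>, with φ_0 = 1, φ_1 = x, φ_2 = x^2.
G =
  [2, 0, 2/3]
  [0, 2/3, 0]
  [2/3, 0, 2/5],
b = (14/3, 4/5, 26/15).
Solving gives a_0 = 2, a_1 = 6/5, a_2 = 1, so
  g(x) = x^2 + 6*x/5 + 2.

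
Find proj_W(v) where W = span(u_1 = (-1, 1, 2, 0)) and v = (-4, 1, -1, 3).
proj_W(v) = (-1/2, 1/2, 1, 0)

Set up U = [u_1 | ... | u_1] ∈ R^(4×1). The projector onto W = col(U) is P = U (U^T U)^(-1) U^T.
Compute U^T U =
  [6],
and U^T v = (3).
Solve U^T U · c = U^T v for the coefficients: c = (1/2). The projection is proj_W(v) = U c.
Check: (v - proj_W(v)) · u_1 = 0  (should be 0).
Result: proj_W(v) = (-1/2, 1/2, 1, 0).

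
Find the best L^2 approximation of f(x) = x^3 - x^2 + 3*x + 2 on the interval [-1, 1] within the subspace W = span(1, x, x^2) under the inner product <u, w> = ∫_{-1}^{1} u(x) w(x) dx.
g(x) = -x^2 + 18*x/5 + 2

The best approximation g ∈ W is the orthogonal projection of f onto W. Writing g = a_0 + a_1 x + a_2 x^2, the coefficients solve the normal equations G · a = b where
  G_{ij} = <φ_i, φ_j> and b_i = <f, φ_i>, with φ_0 = 1, φ_1 = x, φ_2 = x^2.
G =
  [2, 0, 2/3]
  [0, 2/3, 0]
  [2/3, 0, 2/5],
b = (10/3, 12/5, 14/15).
Solving gives a_0 = 2, a_1 = 18/5, a_2 = -1, so
  g(x) = -x^2 + 18*x/5 + 2.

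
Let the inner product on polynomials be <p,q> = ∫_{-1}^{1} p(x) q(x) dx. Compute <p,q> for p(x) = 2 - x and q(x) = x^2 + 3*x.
<p,q> = -2/3

Expand the product: p(x)·q(x) = -x^3 - x^2 + 6*x.
∫_{-1}^{1} of each monomial x^k gives [2/(k+1) if k even, 0 if k odd]. Integrating term-by-term (or equivalently evaluating the antiderivative F(x) = -x^4/4 - x^3/3 + 3*x^2 at the endpoints):
  F(1) − F(−1) = 29/12 − (37/12) = -2/3.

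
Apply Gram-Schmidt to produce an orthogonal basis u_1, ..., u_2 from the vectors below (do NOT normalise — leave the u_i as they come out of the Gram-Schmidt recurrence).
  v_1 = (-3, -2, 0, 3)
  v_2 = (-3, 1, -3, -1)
Orthogonal basis:
  u_1 = (-3, -2, 0, 3)
  u_2 = (-27/11, 15/11, -3, -17/11)

Apply the Gram-Schmidt recurrence
  u_1 = v_1
  u_i = v_i − Σ_{j<i} ((v_i · u_j) / (u_j · u_j)) · u_j.

Step by step this gives:
  u_1 = (-3, -2, 0, 3)
  u_2 = (-27/11, 15/11, -3, -17/11)

Orthogonality check:
  u_2 · u_1 = 0 (should be 0)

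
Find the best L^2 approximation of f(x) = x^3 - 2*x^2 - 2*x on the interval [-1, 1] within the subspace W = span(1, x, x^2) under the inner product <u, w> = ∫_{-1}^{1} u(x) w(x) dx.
g(x) = -2*x^2 - 7*x/5

The best approximation g ∈ W is the orthogonal projection of f onto W. Writing g = a_0 + a_1 x + a_2 x^2, the coefficients solve the normal equations G · a = b where
  G_{ij} = <φ_i, φ_j> and b_i = <f, φ_i>, with φ_0 = 1, φ_1 = x, φ_2 = x^2.
G =
  [2, 0, 2/3]
  [0, 2/3, 0]
  [2/3, 0, 2/5],
b = (-4/3, -14/15, -4/5).
Solving gives a_0 = 0, a_1 = -7/5, a_2 = -2, so
  g(x) = -2*x^2 - 7*x/5.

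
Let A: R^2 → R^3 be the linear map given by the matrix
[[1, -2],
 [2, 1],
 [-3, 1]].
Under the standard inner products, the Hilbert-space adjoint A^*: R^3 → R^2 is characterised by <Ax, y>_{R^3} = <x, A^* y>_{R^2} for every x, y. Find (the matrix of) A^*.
A^* = A^T =
[[1, 2, -3],
 [-2, 1, 1]]

For real matrices with standard dot products, the defining identity <Ax, y> = <x, A^* y> gives (Ax)^T y = x^T (A^*) y, i.e. x^T A^T y = x^T (A^*) y. Since this holds for all x, y, we must have A^* = A^T. Therefore
A^* =
[[1, 2, -3],
 [-2, 1, 1]].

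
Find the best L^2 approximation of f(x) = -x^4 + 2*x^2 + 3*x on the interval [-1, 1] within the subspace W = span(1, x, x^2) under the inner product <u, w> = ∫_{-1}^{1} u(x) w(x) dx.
g(x) = 8*x^2/7 + 3*x + 3/35

The best approximation g ∈ W is the orthogonal projection of f onto W. Writing g = a_0 + a_1 x + a_2 x^2, the coefficients solve the normal equations G · a = b where
  G_{ij} = <φ_i, φ_j> and b_i = <f, φ_i>, with φ_0 = 1, φ_1 = x, φ_2 = x^2.
G =
  [2, 0, 2/3]
  [0, 2/3, 0]
  [2/3, 0, 2/5],
b = (14/15, 2, 18/35).
Solving gives a_0 = 3/35, a_1 = 3, a_2 = 8/7, so
  g(x) = 8*x^2/7 + 3*x + 3/35.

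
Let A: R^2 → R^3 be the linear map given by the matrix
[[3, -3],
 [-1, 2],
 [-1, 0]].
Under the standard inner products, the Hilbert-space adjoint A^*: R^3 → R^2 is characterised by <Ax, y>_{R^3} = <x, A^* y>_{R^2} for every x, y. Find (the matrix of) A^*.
A^* = A^T =
[[3, -1, -1],
 [-3, 2, 0]]

For real matrices with standard dot products, the defining identity <Ax, y> = <x, A^* y> gives (Ax)^T y = x^T (A^*) y, i.e. x^T A^T y = x^T (A^*) y. Since this holds for all x, y, we must have A^* = A^T. Therefore
A^* =
[[3, -1, -1],
 [-3, 2, 0]].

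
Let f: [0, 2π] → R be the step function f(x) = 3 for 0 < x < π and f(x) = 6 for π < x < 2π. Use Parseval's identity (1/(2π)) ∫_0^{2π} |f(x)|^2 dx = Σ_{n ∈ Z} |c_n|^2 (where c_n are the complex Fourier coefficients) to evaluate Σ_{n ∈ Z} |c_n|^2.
Σ |c_n|^2 = 45/2

Parseval equates the L^2 energy of f (normalised by 1/(2π)) with the ℓ^2 sum of its Fourier coefficients: (1/(2π)) ∫_0^{2π} |f|^2 = Σ |c_n|^2.
Compute the left side: (1/(2π)) [∫_0^π 3^2 dx + ∫_π^{2π} 6^2 dx] = (1/(2π)) · (9π + 36π) = (9 + 36)/2 = 45/2.
So Σ_{n ∈ Z} |c_n|^2 = 45/2.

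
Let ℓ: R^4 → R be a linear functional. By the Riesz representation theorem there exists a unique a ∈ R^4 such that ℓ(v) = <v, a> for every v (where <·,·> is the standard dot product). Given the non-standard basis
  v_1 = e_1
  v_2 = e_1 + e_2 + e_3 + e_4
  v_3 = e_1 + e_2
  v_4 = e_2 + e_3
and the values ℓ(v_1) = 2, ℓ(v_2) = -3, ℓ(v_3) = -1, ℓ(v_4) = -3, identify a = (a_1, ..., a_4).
a = (2, -3, 0, -2)

Write a = (a_1, ..., a_4) in the standard basis. For each basis vector v_i, ℓ(v_i) = <v_i, a> is a linear equation in the a_j's. Collect the n equations into a matrix system V a = ℓ, where row i of V is v_i (expressed in the standard basis). Since V is invertible (lower-triangular with 1s on the diagonal, up to permutation), solve by back-substitution:
  V =
[[1, 0, 0, 0],
 [1, 1, 1, 1],
 [1, 1, 0, 0],
 [0, 1, 1, 0]]
  V a = (2, -3, -1, -3)
Solving gives a = (2, -3, 0, -2).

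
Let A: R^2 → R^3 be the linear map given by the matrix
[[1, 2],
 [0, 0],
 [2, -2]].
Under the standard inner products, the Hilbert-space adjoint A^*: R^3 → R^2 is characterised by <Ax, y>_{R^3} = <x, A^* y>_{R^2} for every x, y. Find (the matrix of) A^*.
A^* = A^T =
[[1, 0, 2],
 [2, 0, -2]]

For real matrices with standard dot products, the defining identity <Ax, y> = <x, A^* y> gives (Ax)^T y = x^T (A^*) y, i.e. x^T A^T y = x^T (A^*) y. Since this holds for all x, y, we must have A^* = A^T. Therefore
A^* =
[[1, 0, 2],
 [2, 0, -2]].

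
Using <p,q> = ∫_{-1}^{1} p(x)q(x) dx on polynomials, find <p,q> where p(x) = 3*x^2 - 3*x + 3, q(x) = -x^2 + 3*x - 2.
<p,q> = -126/5

Expand the product: p(x)·q(x) = -3*x^4 + 12*x^3 - 18*x^2 + 15*x - 6.
∫_{-1}^{1} of each monomial x^k gives [2/(k+1) if k even, 0 if k odd]. Integrating term-by-term (or equivalently evaluating the antiderivative F(x) = -3*x^5/5 + 3*x^4 - 6*x^3 + 15*x^2/2 - 6*x at the endpoints):
  F(1) − F(−1) = -21/10 − (231/10) = -126/5.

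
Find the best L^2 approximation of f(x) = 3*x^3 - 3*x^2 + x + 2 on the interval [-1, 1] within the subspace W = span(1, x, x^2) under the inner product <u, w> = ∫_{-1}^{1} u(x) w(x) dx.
g(x) = -3*x^2 + 14*x/5 + 2

The best approximation g ∈ W is the orthogonal projection of f onto W. Writing g = a_0 + a_1 x + a_2 x^2, the coefficients solve the normal equations G · a = b where
  G_{ij} = <φ_i, φ_j> and b_i = <f, φ_i>, with φ_0 = 1, φ_1 = x, φ_2 = x^2.
G =
  [2, 0, 2/3]
  [0, 2/3, 0]
  [2/3, 0, 2/5],
b = (2, 28/15, 2/15).
Solving gives a_0 = 2, a_1 = 14/5, a_2 = -3, so
  g(x) = -3*x^2 + 14*x/5 + 2.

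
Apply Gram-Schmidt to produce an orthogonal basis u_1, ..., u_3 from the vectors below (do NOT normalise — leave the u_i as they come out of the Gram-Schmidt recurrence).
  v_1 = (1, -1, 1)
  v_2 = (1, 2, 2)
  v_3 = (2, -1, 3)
Orthogonal basis:
  u_1 = (1, -1, 1)
  u_2 = (2/3, 7/3, 5/3)
  u_3 = (-4/13, -1/13, 3/13)

Apply the Gram-Schmidt recurrence
  u_1 = v_1
  u_i = v_i − Σ_{j<i} ((v_i · u_j) / (u_j · u_j)) · u_j.

Step by step this gives:
  u_1 = (1, -1, 1)
  u_2 = (2/3, 7/3, 5/3)
  u_3 = (-4/13, -1/13, 3/13)

Orthogonality check:
  u_2 · u_1 = 0 (should be 0)
  u_3 · u_1 = 0 (should be 0)
  u_3 · u_2 = 0 (should be 0)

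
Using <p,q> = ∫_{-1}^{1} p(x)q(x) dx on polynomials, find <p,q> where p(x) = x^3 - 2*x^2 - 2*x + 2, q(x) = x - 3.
<p,q> = -134/15

Expand the product: p(x)·q(x) = x^4 - 5*x^3 + 4*x^2 + 8*x - 6.
∫_{-1}^{1} of each monomial x^k gives [2/(k+1) if k even, 0 if k odd]. Integrating term-by-term (or equivalently evaluating the antiderivative F(x) = x^5/5 - 5*x^4/4 + 4*x^3/3 + 4*x^2 - 6*x at the endpoints):
  F(1) − F(−1) = -103/60 − (433/60) = -134/15.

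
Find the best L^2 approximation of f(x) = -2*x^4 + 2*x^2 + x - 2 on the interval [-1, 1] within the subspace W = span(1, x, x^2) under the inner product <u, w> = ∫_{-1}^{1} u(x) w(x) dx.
g(x) = 2*x^2/7 + x - 64/35

The best approximation g ∈ W is the orthogonal projection of f onto W. Writing g = a_0 + a_1 x + a_2 x^2, the coefficients solve the normal equations G · a = b where
  G_{ij} = <φ_i, φ_j> and b_i = <f, φ_i>, with φ_0 = 1, φ_1 = x, φ_2 = x^2.
G =
  [2, 0, 2/3]
  [0, 2/3, 0]
  [2/3, 0, 2/5],
b = (-52/15, 2/3, -116/105).
Solving gives a_0 = -64/35, a_1 = 1, a_2 = 2/7, so
  g(x) = 2*x^2/7 + x - 64/35.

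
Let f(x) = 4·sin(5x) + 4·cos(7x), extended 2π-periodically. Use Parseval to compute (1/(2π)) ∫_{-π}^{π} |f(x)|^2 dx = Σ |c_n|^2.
Σ |c_n|^2 = 16

Expand |f|^2 and use orthogonality of {sin(nx), cos(mx)} on [-π, π]:
  ∫_{-π}^{π} sin(nx)^2 dx = π, ∫ cos(mx)^2 dx = π, and cross terms integrate to 0.
So ∫_{-π}^{π} f(x)^2 dx = 4^2 · π + 4^2 · π = (16 + 16)π.
Divide by 2π: (16 + 16)/2 = 16.
By Parseval, this equals Σ |c_n|^2.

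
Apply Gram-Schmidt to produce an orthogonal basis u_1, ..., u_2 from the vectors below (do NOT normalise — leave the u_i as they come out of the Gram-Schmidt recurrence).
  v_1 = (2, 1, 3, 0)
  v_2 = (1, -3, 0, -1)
Orthogonal basis:
  u_1 = (2, 1, 3, 0)
  u_2 = (8/7, -41/14, 3/14, -1)

Apply the Gram-Schmidt recurrence
  u_1 = v_1
  u_i = v_i − Σ_{j<i} ((v_i · u_j) / (u_j · u_j)) · u_j.

Step by step this gives:
  u_1 = (2, 1, 3, 0)
  u_2 = (8/7, -41/14, 3/14, -1)

Orthogonality check:
  u_2 · u_1 = 0 (should be 0)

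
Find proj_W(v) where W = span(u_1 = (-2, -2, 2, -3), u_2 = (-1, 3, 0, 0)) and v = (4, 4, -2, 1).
proj_W(v) = (160/97, 312/97, -198/97, 297/97)

Set up U = [u_1 | ... | u_2] ∈ R^(4×2). The projector onto W = col(U) is P = U (U^T U)^(-1) U^T.
Compute U^T U =
  [21, -4]
  [-4, 10],
and U^T v = (-23, 8).
Solve U^T U · c = U^T v for the coefficients: c = (-99/97, 38/97). The projection is proj_W(v) = U c.
Check: (v - proj_W(v)) · u_1 = 0  (should be 0).
Check: (v - proj_W(v)) · u_2 = 0  (should be 0).
Result: proj_W(v) = (160/97, 312/97, -198/97, 297/97).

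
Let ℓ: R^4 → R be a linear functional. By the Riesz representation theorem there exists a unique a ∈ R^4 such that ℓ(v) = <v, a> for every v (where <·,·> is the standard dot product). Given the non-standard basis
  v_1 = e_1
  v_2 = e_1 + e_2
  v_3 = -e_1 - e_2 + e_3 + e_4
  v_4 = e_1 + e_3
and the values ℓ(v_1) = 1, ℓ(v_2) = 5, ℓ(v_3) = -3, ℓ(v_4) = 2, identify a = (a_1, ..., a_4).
a = (1, 4, 1, 1)

Write a = (a_1, ..., a_4) in the standard basis. For each basis vector v_i, ℓ(v_i) = <v_i, a> is a linear equation in the a_j's. Collect the n equations into a matrix system V a = ℓ, where row i of V is v_i (expressed in the standard basis). Since V is invertible (lower-triangular with 1s on the diagonal, up to permutation), solve by back-substitution:
  V =
[[1, 0, 0, 0],
 [1, 1, 0, 0],
 [-1, -1, 1, 1],
 [1, 0, 1, 0]]
  V a = (1, 5, -3, 2)
Solving gives a = (1, 4, 1, 1).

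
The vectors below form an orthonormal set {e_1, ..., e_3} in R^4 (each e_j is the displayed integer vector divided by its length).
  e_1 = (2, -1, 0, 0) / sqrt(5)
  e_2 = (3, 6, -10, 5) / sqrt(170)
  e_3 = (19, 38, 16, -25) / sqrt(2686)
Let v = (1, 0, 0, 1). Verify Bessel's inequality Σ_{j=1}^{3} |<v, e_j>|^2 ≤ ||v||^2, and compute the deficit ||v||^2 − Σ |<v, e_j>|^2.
Σ |<v, e_j>|^2 = 94/79; ||v||^2 = 2; deficit = 64/79

Write each e_j = u_j / sqrt(<u_j, u_j>) where u_j is the displayed integer vector. Then <v, e_j> = <v, u_j> / sqrt(<u_j, u_j>), so |<v, e_j>|^2 = <v, u_j>^2 / <u_j, u_j>.
Coefficients: <v, e_1> = 2/sqrt(5), <v, e_2> = 8/sqrt(170), <v, e_3> = -6/sqrt(2686).
Square and sum: Σ |<v, e_j>|^2 = 94/79.
Compute ||v||^2 = v·v = 2.
Deficit = 2 − 94/79 = 64/79 ≥ 0, confirming Bessel's inequality. (The deficit equals ||v − Σ <v,e_j> e_j||^2, the squared distance from v to span{e_j}.)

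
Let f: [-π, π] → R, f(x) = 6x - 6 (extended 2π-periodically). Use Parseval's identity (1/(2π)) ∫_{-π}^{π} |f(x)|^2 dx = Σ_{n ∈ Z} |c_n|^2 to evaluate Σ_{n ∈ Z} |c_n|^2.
Σ |c_n|^2 = 12π^2 + 36

Expand and integrate term by term over [-π, π]:
  ∫ (6x)^2 dx = 36·(2π^3/3); ∫ 2·6·(-6)·x dx = 0 (odd integrand); ∫ (-6)^2 dx = 36·2π.
So (1/(2π)) ∫_{-π}^{π} (6x - 6)^2 dx = 36π^2/3 + 36 = 12π^2 + 36.
Parseval ⇒ Σ |c_n|^2 = 12π^2 + 36.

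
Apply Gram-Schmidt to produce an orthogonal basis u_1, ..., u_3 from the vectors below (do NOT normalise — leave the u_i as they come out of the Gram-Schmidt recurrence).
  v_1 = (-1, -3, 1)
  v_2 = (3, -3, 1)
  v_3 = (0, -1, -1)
Orthogonal basis:
  u_1 = (-1, -3, 1)
  u_2 = (40/11, -12/11, 4/11)
  u_3 = (0, -2/5, -6/5)

Apply the Gram-Schmidt recurrence
  u_1 = v_1
  u_i = v_i − Σ_{j<i} ((v_i · u_j) / (u_j · u_j)) · u_j.

Step by step this gives:
  u_1 = (-1, -3, 1)
  u_2 = (40/11, -12/11, 4/11)
  u_3 = (0, -2/5, -6/5)

Orthogonality check:
  u_2 · u_1 = 0 (should be 0)
  u_3 · u_1 = 0 (should be 0)
  u_3 · u_2 = 0 (should be 0)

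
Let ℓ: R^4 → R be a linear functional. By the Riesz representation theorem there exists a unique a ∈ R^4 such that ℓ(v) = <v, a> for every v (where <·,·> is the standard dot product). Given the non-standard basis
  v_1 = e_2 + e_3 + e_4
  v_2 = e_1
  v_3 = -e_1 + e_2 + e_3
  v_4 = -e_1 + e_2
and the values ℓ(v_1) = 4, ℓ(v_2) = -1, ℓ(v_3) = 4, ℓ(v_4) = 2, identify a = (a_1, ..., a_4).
a = (-1, 1, 2, 1)

Write a = (a_1, ..., a_4) in the standard basis. For each basis vector v_i, ℓ(v_i) = <v_i, a> is a linear equation in the a_j's. Collect the n equations into a matrix system V a = ℓ, where row i of V is v_i (expressed in the standard basis). Since V is invertible (lower-triangular with 1s on the diagonal, up to permutation), solve by back-substitution:
  V =
[[0, 1, 1, 1],
 [1, 0, 0, 0],
 [-1, 1, 1, 0],
 [-1, 1, 0, 0]]
  V a = (4, -1, 4, 2)
Solving gives a = (-1, 1, 2, 1).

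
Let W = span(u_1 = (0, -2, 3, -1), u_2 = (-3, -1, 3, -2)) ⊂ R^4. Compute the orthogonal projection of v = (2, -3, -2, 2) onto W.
proj_W(v) = (52/17, -10/17, -11/17, 21/17)

Set up U = [u_1 | ... | u_2] ∈ R^(4×2). The projector onto W = col(U) is P = U (U^T U)^(-1) U^T.
Compute U^T U =
  [14, 13]
  [13, 23],
and U^T v = (-2, -13).
Solve U^T U · c = U^T v for the coefficients: c = (41/51, -52/51). The projection is proj_W(v) = U c.
Check: (v - proj_W(v)) · u_1 = 0  (should be 0).
Check: (v - proj_W(v)) · u_2 = 0  (should be 0).
Result: proj_W(v) = (52/17, -10/17, -11/17, 21/17).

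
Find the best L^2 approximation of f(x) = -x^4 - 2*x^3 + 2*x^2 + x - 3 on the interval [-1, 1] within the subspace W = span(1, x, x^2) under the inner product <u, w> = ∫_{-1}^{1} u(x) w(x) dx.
g(x) = 8*x^2/7 - x/5 - 102/35

The best approximation g ∈ W is the orthogonal projection of f onto W. Writing g = a_0 + a_1 x + a_2 x^2, the coefficients solve the normal equations G · a = b where
  G_{ij} = <φ_i, φ_j> and b_i = <f, φ_i>, with φ_0 = 1, φ_1 = x, φ_2 = x^2.
G =
  [2, 0, 2/3]
  [0, 2/3, 0]
  [2/3, 0, 2/5],
b = (-76/15, -2/15, -52/35).
Solving gives a_0 = -102/35, a_1 = -1/5, a_2 = 8/7, so
  g(x) = 8*x^2/7 - x/5 - 102/35.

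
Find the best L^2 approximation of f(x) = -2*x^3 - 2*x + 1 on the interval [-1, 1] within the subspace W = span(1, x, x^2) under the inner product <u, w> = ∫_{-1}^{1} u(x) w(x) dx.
g(x) = 1 - 16*x/5

The best approximation g ∈ W is the orthogonal projection of f onto W. Writing g = a_0 + a_1 x + a_2 x^2, the coefficients solve the normal equations G · a = b where
  G_{ij} = <φ_i, φ_j> and b_i = <f, φ_i>, with φ_0 = 1, φ_1 = x, φ_2 = x^2.
G =
  [2, 0, 2/3]
  [0, 2/3, 0]
  [2/3, 0, 2/5],
b = (2, -32/15, 2/3).
Solving gives a_0 = 1, a_1 = -16/5, a_2 = 0, so
  g(x) = 1 - 16*x/5.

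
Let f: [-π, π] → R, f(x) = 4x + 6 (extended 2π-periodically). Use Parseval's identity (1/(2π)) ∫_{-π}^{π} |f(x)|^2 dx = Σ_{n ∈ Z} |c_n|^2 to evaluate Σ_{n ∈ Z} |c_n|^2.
Σ |c_n|^2 = 16π^2/3 + 36

Expand and integrate term by term over [-π, π]:
  ∫ (4x)^2 dx = 16·(2π^3/3); ∫ 2·4·(6)·x dx = 0 (odd integrand); ∫ 6^2 dx = 36·2π.
So (1/(2π)) ∫_{-π}^{π} (4x + 6)^2 dx = 16π^2/3 + 36 = 16π^2/3 + 36.
Parseval ⇒ Σ |c_n|^2 = 16π^2/3 + 36.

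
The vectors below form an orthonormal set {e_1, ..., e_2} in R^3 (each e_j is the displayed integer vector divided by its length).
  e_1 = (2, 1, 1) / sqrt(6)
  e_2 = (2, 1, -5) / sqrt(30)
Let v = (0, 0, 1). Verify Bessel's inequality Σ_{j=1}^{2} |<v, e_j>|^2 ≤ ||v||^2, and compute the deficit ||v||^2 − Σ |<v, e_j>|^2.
Σ |<v, e_j>|^2 = 1; ||v||^2 = 1; deficit = 0

Write each e_j = u_j / sqrt(<u_j, u_j>) where u_j is the displayed integer vector. Then <v, e_j> = <v, u_j> / sqrt(<u_j, u_j>), so |<v, e_j>|^2 = <v, u_j>^2 / <u_j, u_j>.
Coefficients: <v, e_1> = 1/sqrt(6), <v, e_2> = -5/sqrt(30).
Square and sum: Σ |<v, e_j>|^2 = 1.
Compute ||v||^2 = v·v = 1.
Deficit = 1 − 1 = 0 ≥ 0, confirming Bessel's inequality. (The deficit equals ||v − Σ <v,e_j> e_j||^2, the squared distance from v to span{e_j}.)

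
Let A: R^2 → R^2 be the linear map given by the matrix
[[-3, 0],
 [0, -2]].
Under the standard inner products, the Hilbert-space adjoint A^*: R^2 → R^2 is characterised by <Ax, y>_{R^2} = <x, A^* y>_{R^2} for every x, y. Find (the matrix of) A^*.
A^* = A^T =
[[-3, 0],
 [0, -2]]

For real matrices with standard dot products, the defining identity <Ax, y> = <x, A^* y> gives (Ax)^T y = x^T (A^*) y, i.e. x^T A^T y = x^T (A^*) y. Since this holds for all x, y, we must have A^* = A^T. Therefore
A^* =
[[-3, 0],
 [0, -2]].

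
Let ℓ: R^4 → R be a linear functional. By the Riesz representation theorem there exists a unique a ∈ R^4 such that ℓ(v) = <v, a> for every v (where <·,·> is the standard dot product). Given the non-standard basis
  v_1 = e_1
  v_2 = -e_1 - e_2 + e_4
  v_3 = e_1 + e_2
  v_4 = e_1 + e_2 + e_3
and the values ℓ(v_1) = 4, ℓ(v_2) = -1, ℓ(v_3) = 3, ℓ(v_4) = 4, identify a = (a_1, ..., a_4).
a = (4, -1, 1, 2)

Write a = (a_1, ..., a_4) in the standard basis. For each basis vector v_i, ℓ(v_i) = <v_i, a> is a linear equation in the a_j's. Collect the n equations into a matrix system V a = ℓ, where row i of V is v_i (expressed in the standard basis). Since V is invertible (lower-triangular with 1s on the diagonal, up to permutation), solve by back-substitution:
  V =
[[1, 0, 0, 0],
 [-1, -1, 0, 1],
 [1, 1, 0, 0],
 [1, 1, 1, 0]]
  V a = (4, -1, 3, 4)
Solving gives a = (4, -1, 1, 2).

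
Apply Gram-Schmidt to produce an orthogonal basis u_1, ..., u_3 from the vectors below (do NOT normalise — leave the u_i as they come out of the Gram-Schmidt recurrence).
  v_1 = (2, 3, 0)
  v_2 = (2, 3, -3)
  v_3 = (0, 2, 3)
Orthogonal basis:
  u_1 = (2, 3, 0)
  u_2 = (0, 0, -3)
  u_3 = (-12/13, 8/13, 0)

Apply the Gram-Schmidt recurrence
  u_1 = v_1
  u_i = v_i − Σ_{j<i} ((v_i · u_j) / (u_j · u_j)) · u_j.

Step by step this gives:
  u_1 = (2, 3, 0)
  u_2 = (0, 0, -3)
  u_3 = (-12/13, 8/13, 0)

Orthogonality check:
  u_2 · u_1 = 0 (should be 0)
  u_3 · u_1 = 0 (should be 0)
  u_3 · u_2 = 0 (should be 0)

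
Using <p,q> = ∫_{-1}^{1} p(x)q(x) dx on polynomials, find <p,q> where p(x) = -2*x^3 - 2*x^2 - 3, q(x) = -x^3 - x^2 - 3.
<p,q> = 888/35

Expand the product: p(x)·q(x) = 2*x^6 + 4*x^5 + 2*x^4 + 9*x^3 + 9*x^2 + 9.
∫_{-1}^{1} of each monomial x^k gives [2/(k+1) if k even, 0 if k odd]. Integrating term-by-term (or equivalently evaluating the antiderivative F(x) = 2*x^7/7 + 2*x^6/3 + 2*x^5/5 + 9*x^4/4 + 3*x^3 + 9*x at the endpoints):
  F(1) − F(−1) = 6553/420 − (-4103/420) = 888/35.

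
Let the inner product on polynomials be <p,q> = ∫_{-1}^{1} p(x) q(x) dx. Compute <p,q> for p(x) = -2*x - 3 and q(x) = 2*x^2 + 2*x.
<p,q> = -20/3

Expand the product: p(x)·q(x) = -4*x^3 - 10*x^2 - 6*x.
∫_{-1}^{1} of each monomial x^k gives [2/(k+1) if k even, 0 if k odd]. Integrating term-by-term (or equivalently evaluating the antiderivative F(x) = -x^4 - 10*x^3/3 - 3*x^2 at the endpoints):
  F(1) − F(−1) = -22/3 − (-2/3) = -20/3.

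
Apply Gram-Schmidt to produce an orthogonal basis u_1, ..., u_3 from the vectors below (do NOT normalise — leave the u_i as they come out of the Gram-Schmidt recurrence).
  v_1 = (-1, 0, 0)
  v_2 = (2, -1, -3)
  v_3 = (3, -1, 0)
Orthogonal basis:
  u_1 = (-1, 0, 0)
  u_2 = (0, -1, -3)
  u_3 = (0, -9/10, 3/10)

Apply the Gram-Schmidt recurrence
  u_1 = v_1
  u_i = v_i − Σ_{j<i} ((v_i · u_j) / (u_j · u_j)) · u_j.

Step by step this gives:
  u_1 = (-1, 0, 0)
  u_2 = (0, -1, -3)
  u_3 = (0, -9/10, 3/10)

Orthogonality check:
  u_2 · u_1 = 0 (should be 0)
  u_3 · u_1 = 0 (should be 0)
  u_3 · u_2 = 0 (should be 0)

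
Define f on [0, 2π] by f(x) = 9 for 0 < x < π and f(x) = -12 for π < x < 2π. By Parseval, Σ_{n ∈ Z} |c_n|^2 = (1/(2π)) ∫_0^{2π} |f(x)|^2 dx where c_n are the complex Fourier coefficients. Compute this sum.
Σ |c_n|^2 = 225/2

Parseval equates the L^2 energy of f (normalised by 1/(2π)) with the ℓ^2 sum of its Fourier coefficients: (1/(2π)) ∫_0^{2π} |f|^2 = Σ |c_n|^2.
Compute the left side: (1/(2π)) [∫_0^π 9^2 dx + ∫_π^{2π} (-12)^2 dx] = (1/(2π)) · (81π + 144π) = (81 + 144)/2 = 225/2.
So Σ_{n ∈ Z} |c_n|^2 = 225/2.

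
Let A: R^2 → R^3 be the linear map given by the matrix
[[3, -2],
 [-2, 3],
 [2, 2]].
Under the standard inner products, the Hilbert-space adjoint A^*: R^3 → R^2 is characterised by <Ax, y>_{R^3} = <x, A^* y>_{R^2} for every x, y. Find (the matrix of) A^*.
A^* = A^T =
[[3, -2, 2],
 [-2, 3, 2]]

For real matrices with standard dot products, the defining identity <Ax, y> = <x, A^* y> gives (Ax)^T y = x^T (A^*) y, i.e. x^T A^T y = x^T (A^*) y. Since this holds for all x, y, we must have A^* = A^T. Therefore
A^* =
[[3, -2, 2],
 [-2, 3, 2]].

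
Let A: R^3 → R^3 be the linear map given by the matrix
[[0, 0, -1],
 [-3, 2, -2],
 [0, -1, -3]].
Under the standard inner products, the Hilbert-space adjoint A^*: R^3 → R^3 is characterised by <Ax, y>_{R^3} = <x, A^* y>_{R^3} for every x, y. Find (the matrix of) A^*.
A^* = A^T =
[[0, -3, 0],
 [0, 2, -1],
 [-1, -2, -3]]

For real matrices with standard dot products, the defining identity <Ax, y> = <x, A^* y> gives (Ax)^T y = x^T (A^*) y, i.e. x^T A^T y = x^T (A^*) y. Since this holds for all x, y, we must have A^* = A^T. Therefore
A^* =
[[0, -3, 0],
 [0, 2, -1],
 [-1, -2, -3]].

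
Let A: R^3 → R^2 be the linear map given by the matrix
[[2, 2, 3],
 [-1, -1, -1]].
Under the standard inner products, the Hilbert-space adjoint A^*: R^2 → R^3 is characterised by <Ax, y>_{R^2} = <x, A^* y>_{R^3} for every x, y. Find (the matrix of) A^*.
A^* = A^T =
[[2, -1],
 [2, -1],
 [3, -1]]

For real matrices with standard dot products, the defining identity <Ax, y> = <x, A^* y> gives (Ax)^T y = x^T (A^*) y, i.e. x^T A^T y = x^T (A^*) y. Since this holds for all x, y, we must have A^* = A^T. Therefore
A^* =
[[2, -1],
 [2, -1],
 [3, -1]].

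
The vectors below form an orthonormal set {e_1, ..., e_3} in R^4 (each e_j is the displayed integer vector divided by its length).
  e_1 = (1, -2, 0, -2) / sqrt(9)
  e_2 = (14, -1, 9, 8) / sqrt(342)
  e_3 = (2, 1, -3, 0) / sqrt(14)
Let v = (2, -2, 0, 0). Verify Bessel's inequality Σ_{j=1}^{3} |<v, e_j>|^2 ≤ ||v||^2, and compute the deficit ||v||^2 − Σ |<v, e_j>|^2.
Σ |<v, e_j>|^2 = 920/133; ||v||^2 = 8; deficit = 144/133

Write each e_j = u_j / sqrt(<u_j, u_j>) where u_j is the displayed integer vector. Then <v, e_j> = <v, u_j> / sqrt(<u_j, u_j>), so |<v, e_j>|^2 = <v, u_j>^2 / <u_j, u_j>.
Coefficients: <v, e_1> = 6/sqrt(9), <v, e_2> = 30/sqrt(342), <v, e_3> = 2/sqrt(14).
Square and sum: Σ |<v, e_j>|^2 = 920/133.
Compute ||v||^2 = v·v = 8.
Deficit = 8 − 920/133 = 144/133 ≥ 0, confirming Bessel's inequality. (The deficit equals ||v − Σ <v,e_j> e_j||^2, the squared distance from v to span{e_j}.)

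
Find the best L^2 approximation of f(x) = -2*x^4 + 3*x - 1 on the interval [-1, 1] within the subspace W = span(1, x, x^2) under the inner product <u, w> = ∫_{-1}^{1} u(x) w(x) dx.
g(x) = -12*x^2/7 + 3*x - 29/35

The best approximation g ∈ W is the orthogonal projection of f onto W. Writing g = a_0 + a_1 x + a_2 x^2, the coefficients solve the normal equations G · a = b where
  G_{ij} = <φ_i, φ_j> and b_i = <f, φ_i>, with φ_0 = 1, φ_1 = x, φ_2 = x^2.
G =
  [2, 0, 2/3]
  [0, 2/3, 0]
  [2/3, 0, 2/5],
b = (-14/5, 2, -26/21).
Solving gives a_0 = -29/35, a_1 = 3, a_2 = -12/7, so
  g(x) = -12*x^2/7 + 3*x - 29/35.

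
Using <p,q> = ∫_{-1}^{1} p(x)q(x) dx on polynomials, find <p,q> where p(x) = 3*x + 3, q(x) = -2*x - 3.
<p,q> = -22

Expand the product: p(x)·q(x) = -6*x^2 - 15*x - 9.
∫_{-1}^{1} of each monomial x^k gives [2/(k+1) if k even, 0 if k odd]. Integrating term-by-term (or equivalently evaluating the antiderivative F(x) = -2*x^3 - 15*x^2/2 - 9*x at the endpoints):
  F(1) − F(−1) = -37/2 − (7/2) = -22.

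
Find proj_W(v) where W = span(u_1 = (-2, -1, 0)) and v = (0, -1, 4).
proj_W(v) = (-2/5, -1/5, 0)

Set up U = [u_1 | ... | u_1] ∈ R^(3×1). The projector onto W = col(U) is P = U (U^T U)^(-1) U^T.
Compute U^T U =
  [5],
and U^T v = (1).
Solve U^T U · c = U^T v for the coefficients: c = (1/5). The projection is proj_W(v) = U c.
Check: (v - proj_W(v)) · u_1 = 0  (should be 0).
Result: proj_W(v) = (-2/5, -1/5, 0).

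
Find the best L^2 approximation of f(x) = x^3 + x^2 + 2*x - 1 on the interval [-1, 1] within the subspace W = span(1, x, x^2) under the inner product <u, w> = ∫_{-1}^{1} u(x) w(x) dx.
g(x) = x^2 + 13*x/5 - 1

The best approximation g ∈ W is the orthogonal projection of f onto W. Writing g = a_0 + a_1 x + a_2 x^2, the coefficients solve the normal equations G · a = b where
  G_{ij} = <φ_i, φ_j> and b_i = <f, φ_i>, with φ_0 = 1, φ_1 = x, φ_2 = x^2.
G =
  [2, 0, 2/3]
  [0, 2/3, 0]
  [2/3, 0, 2/5],
b = (-4/3, 26/15, -4/15).
Solving gives a_0 = -1, a_1 = 13/5, a_2 = 1, so
  g(x) = x^2 + 13*x/5 - 1.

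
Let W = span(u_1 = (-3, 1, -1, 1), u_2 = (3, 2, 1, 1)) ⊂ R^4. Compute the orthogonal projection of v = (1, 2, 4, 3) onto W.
proj_W(v) = (258/131, 376/131, 86/131, 222/131)

Set up U = [u_1 | ... | u_2] ∈ R^(4×2). The projector onto W = col(U) is P = U (U^T U)^(-1) U^T.
Compute U^T U =
  [12, -7]
  [-7, 15],
and U^T v = (-2, 14).
Solve U^T U · c = U^T v for the coefficients: c = (68/131, 154/131). The projection is proj_W(v) = U c.
Check: (v - proj_W(v)) · u_1 = 0  (should be 0).
Check: (v - proj_W(v)) · u_2 = 0  (should be 0).
Result: proj_W(v) = (258/131, 376/131, 86/131, 222/131).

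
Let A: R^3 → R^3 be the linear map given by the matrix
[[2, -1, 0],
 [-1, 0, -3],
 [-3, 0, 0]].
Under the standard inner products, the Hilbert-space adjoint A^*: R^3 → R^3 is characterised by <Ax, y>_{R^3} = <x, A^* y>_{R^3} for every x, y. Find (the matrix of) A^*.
A^* = A^T =
[[2, -1, -3],
 [-1, 0, 0],
 [0, -3, 0]]

For real matrices with standard dot products, the defining identity <Ax, y> = <x, A^* y> gives (Ax)^T y = x^T (A^*) y, i.e. x^T A^T y = x^T (A^*) y. Since this holds for all x, y, we must have A^* = A^T. Therefore
A^* =
[[2, -1, -3],
 [-1, 0, 0],
 [0, -3, 0]].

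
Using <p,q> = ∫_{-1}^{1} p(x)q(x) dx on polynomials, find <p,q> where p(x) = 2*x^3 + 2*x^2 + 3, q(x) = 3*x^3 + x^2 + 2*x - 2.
<p,q> = -898/105

Expand the product: p(x)·q(x) = 6*x^6 + 8*x^5 + 6*x^4 + 9*x^3 - x^2 + 6*x - 6.
∫_{-1}^{1} of each monomial x^k gives [2/(k+1) if k even, 0 if k odd]. Integrating term-by-term (or equivalently evaluating the antiderivative F(x) = 6*x^7/7 + 4*x^6/3 + 6*x^5/5 + 9*x^4/4 - x^3/3 + 3*x^2 - 6*x at the endpoints):
  F(1) − F(−1) = 323/140 − (4561/420) = -898/105.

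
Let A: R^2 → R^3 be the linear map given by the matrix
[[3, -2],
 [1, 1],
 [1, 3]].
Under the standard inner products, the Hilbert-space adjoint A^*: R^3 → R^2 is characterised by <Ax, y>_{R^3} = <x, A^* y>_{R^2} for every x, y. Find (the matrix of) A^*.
A^* = A^T =
[[3, 1, 1],
 [-2, 1, 3]]

For real matrices with standard dot products, the defining identity <Ax, y> = <x, A^* y> gives (Ax)^T y = x^T (A^*) y, i.e. x^T A^T y = x^T (A^*) y. Since this holds for all x, y, we must have A^* = A^T. Therefore
A^* =
[[3, 1, 1],
 [-2, 1, 3]].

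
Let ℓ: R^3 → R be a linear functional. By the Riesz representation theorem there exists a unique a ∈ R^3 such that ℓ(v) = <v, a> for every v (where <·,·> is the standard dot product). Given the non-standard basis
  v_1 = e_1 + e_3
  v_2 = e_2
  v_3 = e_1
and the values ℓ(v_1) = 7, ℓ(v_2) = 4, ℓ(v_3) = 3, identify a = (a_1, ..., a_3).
a = (3, 4, 4)

Write a = (a_1, ..., a_3) in the standard basis. For each basis vector v_i, ℓ(v_i) = <v_i, a> is a linear equation in the a_j's. Collect the n equations into a matrix system V a = ℓ, where row i of V is v_i (expressed in the standard basis). Since V is invertible (lower-triangular with 1s on the diagonal, up to permutation), solve by back-substitution:
  V =
[[1, 0, 1],
 [0, 1, 0],
 [1, 0, 0]]
  V a = (7, 4, 3)
Solving gives a = (3, 4, 4).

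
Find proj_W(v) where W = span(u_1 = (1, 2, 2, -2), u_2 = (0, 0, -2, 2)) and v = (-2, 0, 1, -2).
proj_W(v) = (-2/5, -4/5, 3/2, -3/2)

Set up U = [u_1 | ... | u_2] ∈ R^(4×2). The projector onto W = col(U) is P = U (U^T U)^(-1) U^T.
Compute U^T U =
  [13, -8]
  [-8, 8],
and U^T v = (4, -6).
Solve U^T U · c = U^T v for the coefficients: c = (-2/5, -23/20). The projection is proj_W(v) = U c.
Check: (v - proj_W(v)) · u_1 = 0  (should be 0).
Check: (v - proj_W(v)) · u_2 = 0  (should be 0).
Result: proj_W(v) = (-2/5, -4/5, 3/2, -3/2).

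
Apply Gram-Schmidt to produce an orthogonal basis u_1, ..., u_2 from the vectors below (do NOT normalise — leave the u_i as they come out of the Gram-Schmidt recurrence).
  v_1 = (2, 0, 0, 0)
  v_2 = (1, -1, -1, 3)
Orthogonal basis:
  u_1 = (2, 0, 0, 0)
  u_2 = (0, -1, -1, 3)

Apply the Gram-Schmidt recurrence
  u_1 = v_1
  u_i = v_i − Σ_{j<i} ((v_i · u_j) / (u_j · u_j)) · u_j.

Step by step this gives:
  u_1 = (2, 0, 0, 0)
  u_2 = (0, -1, -1, 3)

Orthogonality check:
  u_2 · u_1 = 0 (should be 0)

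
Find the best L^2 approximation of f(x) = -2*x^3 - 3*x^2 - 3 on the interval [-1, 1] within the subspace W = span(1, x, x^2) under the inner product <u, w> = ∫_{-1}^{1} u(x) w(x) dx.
g(x) = -3*x^2 - 6*x/5 - 3

The best approximation g ∈ W is the orthogonal projection of f onto W. Writing g = a_0 + a_1 x + a_2 x^2, the coefficients solve the normal equations G · a = b where
  G_{ij} = <φ_i, φ_j> and b_i = <f, φ_i>, with φ_0 = 1, φ_1 = x, φ_2 = x^2.
G =
  [2, 0, 2/3]
  [0, 2/3, 0]
  [2/3, 0, 2/5],
b = (-8, -4/5, -16/5).
Solving gives a_0 = -3, a_1 = -6/5, a_2 = -3, so
  g(x) = -3*x^2 - 6*x/5 - 3.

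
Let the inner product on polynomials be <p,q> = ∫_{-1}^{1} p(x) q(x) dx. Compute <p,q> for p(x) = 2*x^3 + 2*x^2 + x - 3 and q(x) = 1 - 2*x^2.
<p,q> = -34/15

Expand the product: p(x)·q(x) = -4*x^5 - 4*x^4 + 8*x^2 + x - 3.
∫_{-1}^{1} of each monomial x^k gives [2/(k+1) if k even, 0 if k odd]. Integrating term-by-term (or equivalently evaluating the antiderivative F(x) = -2*x^6/3 - 4*x^5/5 + 8*x^3/3 + x^2/2 - 3*x at the endpoints):
  F(1) − F(−1) = -13/10 − (29/30) = -34/15.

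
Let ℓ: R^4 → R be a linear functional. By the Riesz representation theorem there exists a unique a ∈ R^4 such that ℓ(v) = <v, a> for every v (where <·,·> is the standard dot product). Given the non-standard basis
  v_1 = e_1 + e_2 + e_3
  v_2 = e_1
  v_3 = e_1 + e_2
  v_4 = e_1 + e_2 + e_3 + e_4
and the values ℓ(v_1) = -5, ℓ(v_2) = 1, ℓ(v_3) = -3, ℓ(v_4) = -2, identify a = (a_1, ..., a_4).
a = (1, -4, -2, 3)

Write a = (a_1, ..., a_4) in the standard basis. For each basis vector v_i, ℓ(v_i) = <v_i, a> is a linear equation in the a_j's. Collect the n equations into a matrix system V a = ℓ, where row i of V is v_i (expressed in the standard basis). Since V is invertible (lower-triangular with 1s on the diagonal, up to permutation), solve by back-substitution:
  V =
[[1, 1, 1, 0],
 [1, 0, 0, 0],
 [1, 1, 0, 0],
 [1, 1, 1, 1]]
  V a = (-5, 1, -3, -2)
Solving gives a = (1, -4, -2, 3).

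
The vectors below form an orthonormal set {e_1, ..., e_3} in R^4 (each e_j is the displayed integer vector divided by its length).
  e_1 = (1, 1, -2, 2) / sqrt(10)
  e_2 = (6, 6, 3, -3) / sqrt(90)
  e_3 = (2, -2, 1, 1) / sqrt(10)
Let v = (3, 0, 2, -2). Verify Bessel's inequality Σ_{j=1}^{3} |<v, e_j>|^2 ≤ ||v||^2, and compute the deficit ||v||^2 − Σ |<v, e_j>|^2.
Σ |<v, e_j>|^2 = 161/10; ||v||^2 = 17; deficit = 9/10

Write each e_j = u_j / sqrt(<u_j, u_j>) where u_j is the displayed integer vector. Then <v, e_j> = <v, u_j> / sqrt(<u_j, u_j>), so |<v, e_j>|^2 = <v, u_j>^2 / <u_j, u_j>.
Coefficients: <v, e_1> = -5/sqrt(10), <v, e_2> = 30/sqrt(90), <v, e_3> = 6/sqrt(10).
Square and sum: Σ |<v, e_j>|^2 = 161/10.
Compute ||v||^2 = v·v = 17.
Deficit = 17 − 161/10 = 9/10 ≥ 0, confirming Bessel's inequality. (The deficit equals ||v − Σ <v,e_j> e_j||^2, the squared distance from v to span{e_j}.)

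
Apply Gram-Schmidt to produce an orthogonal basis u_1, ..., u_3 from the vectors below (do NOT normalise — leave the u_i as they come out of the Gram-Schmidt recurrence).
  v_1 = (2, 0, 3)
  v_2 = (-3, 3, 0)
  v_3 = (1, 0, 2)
Orthogonal basis:
  u_1 = (2, 0, 3)
  u_2 = (-27/13, 3, 18/13)
  u_3 = (-3/22, -3/22, 1/11)

Apply the Gram-Schmidt recurrence
  u_1 = v_1
  u_i = v_i − Σ_{j<i} ((v_i · u_j) / (u_j · u_j)) · u_j.

Step by step this gives:
  u_1 = (2, 0, 3)
  u_2 = (-27/13, 3, 18/13)
  u_3 = (-3/22, -3/22, 1/11)

Orthogonality check:
  u_2 · u_1 = 0 (should be 0)
  u_3 · u_1 = 0 (should be 0)
  u_3 · u_2 = 0 (should be 0)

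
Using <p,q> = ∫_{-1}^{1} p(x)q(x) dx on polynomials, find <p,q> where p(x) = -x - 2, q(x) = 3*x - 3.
<p,q> = 10

Expand the product: p(x)·q(x) = -3*x^2 - 3*x + 6.
∫_{-1}^{1} of each monomial x^k gives [2/(k+1) if k even, 0 if k odd]. Integrating term-by-term (or equivalently evaluating the antiderivative F(x) = -x^3 - 3*x^2/2 + 6*x at the endpoints):
  F(1) − F(−1) = 7/2 − (-13/2) = 10.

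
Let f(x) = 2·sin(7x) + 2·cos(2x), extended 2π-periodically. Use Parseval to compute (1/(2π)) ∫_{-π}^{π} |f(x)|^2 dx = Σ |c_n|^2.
Σ |c_n|^2 = 4

Expand |f|^2 and use orthogonality of {sin(nx), cos(mx)} on [-π, π]:
  ∫_{-π}^{π} sin(nx)^2 dx = π, ∫ cos(mx)^2 dx = π, and cross terms integrate to 0.
So ∫_{-π}^{π} f(x)^2 dx = 2^2 · π + 2^2 · π = (4 + 4)π.
Divide by 2π: (4 + 4)/2 = 4.
By Parseval, this equals Σ |c_n|^2.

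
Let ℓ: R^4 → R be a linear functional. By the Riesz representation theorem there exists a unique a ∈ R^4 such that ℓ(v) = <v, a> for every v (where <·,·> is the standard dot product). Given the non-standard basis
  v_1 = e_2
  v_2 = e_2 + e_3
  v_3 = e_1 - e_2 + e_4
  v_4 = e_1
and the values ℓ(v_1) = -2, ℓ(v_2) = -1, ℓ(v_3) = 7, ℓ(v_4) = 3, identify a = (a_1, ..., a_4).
a = (3, -2, 1, 2)

Write a = (a_1, ..., a_4) in the standard basis. For each basis vector v_i, ℓ(v_i) = <v_i, a> is a linear equation in the a_j's. Collect the n equations into a matrix system V a = ℓ, where row i of V is v_i (expressed in the standard basis). Since V is invertible (lower-triangular with 1s on the diagonal, up to permutation), solve by back-substitution:
  V =
[[0, 1, 0, 0],
 [0, 1, 1, 0],
 [1, -1, 0, 1],
 [1, 0, 0, 0]]
  V a = (-2, -1, 7, 3)
Solving gives a = (3, -2, 1, 2).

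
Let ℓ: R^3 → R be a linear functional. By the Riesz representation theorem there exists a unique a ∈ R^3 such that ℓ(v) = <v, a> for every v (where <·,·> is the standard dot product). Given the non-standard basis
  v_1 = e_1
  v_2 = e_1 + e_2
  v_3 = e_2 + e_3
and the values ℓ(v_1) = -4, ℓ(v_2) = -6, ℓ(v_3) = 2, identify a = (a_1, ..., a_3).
a = (-4, -2, 4)

Write a = (a_1, ..., a_3) in the standard basis. For each basis vector v_i, ℓ(v_i) = <v_i, a> is a linear equation in the a_j's. Collect the n equations into a matrix system V a = ℓ, where row i of V is v_i (expressed in the standard basis). Since V is invertible (lower-triangular with 1s on the diagonal, up to permutation), solve by back-substitution:
  V =
[[1, 0, 0],
 [1, 1, 0],
 [0, 1, 1]]
  V a = (-4, -6, 2)
Solving gives a = (-4, -2, 4).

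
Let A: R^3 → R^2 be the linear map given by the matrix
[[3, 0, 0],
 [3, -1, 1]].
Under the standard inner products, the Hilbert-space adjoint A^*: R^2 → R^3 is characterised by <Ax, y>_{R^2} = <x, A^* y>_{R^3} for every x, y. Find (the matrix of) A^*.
A^* = A^T =
[[3, 3],
 [0, -1],
 [0, 1]]

For real matrices with standard dot products, the defining identity <Ax, y> = <x, A^* y> gives (Ax)^T y = x^T (A^*) y, i.e. x^T A^T y = x^T (A^*) y. Since this holds for all x, y, we must have A^* = A^T. Therefore
A^* =
[[3, 3],
 [0, -1],
 [0, 1]].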